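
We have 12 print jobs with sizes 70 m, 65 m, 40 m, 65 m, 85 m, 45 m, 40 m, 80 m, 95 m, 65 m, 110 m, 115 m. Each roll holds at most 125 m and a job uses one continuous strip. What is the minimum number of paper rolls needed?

9

Total = 115 + 110 + 95 + 85 + 80 + 70 + 65 + 65 + 65 + 45 + 40 + 40 = 875 m.
Lower bound: ⌈875/125⌉ = 7 paper rolls.
Also, 9 print jobs each exceed 125/2 m, and no two of those can share a roll, so at least 9 paper rolls are needed.
A packing using 9 paper rolls:
  roll 1: 115 = 115
  roll 2: 110 = 110
  roll 3: 95 = 95
  roll 4: 85 + 40 = 125
  roll 5: 80 + 45 = 125
  roll 6: 70 + 40 = 110
  roll 7: 65 = 65
  roll 8: 65 = 65
  roll 9: 65 = 65
This matches the lower bound, so 9 is optimal.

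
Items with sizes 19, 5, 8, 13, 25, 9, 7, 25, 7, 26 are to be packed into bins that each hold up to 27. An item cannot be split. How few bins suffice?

6

Total = 26 + 25 + 25 + 19 + 13 + 9 + 8 + 7 + 7 + 5 = 144.
Lower bound: ⌈144/27⌉ = 6 bins.
A packing using 6 bins:
  bin 1: 26 = 26
  bin 2: 25 = 25
  bin 3: 25 = 25
  bin 4: 19 + 8 = 27
  bin 5: 13 + 9 + 5 = 27
  bin 6: 7 + 7 = 14
This matches the lower bound, so 6 is optimal.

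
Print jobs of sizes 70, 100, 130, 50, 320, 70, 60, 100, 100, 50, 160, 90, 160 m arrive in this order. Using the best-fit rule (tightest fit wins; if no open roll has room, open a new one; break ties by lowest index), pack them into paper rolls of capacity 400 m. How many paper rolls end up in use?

  70 → roll 1 (new)  [load 70/400]
  100 → roll 1  [load 170/400]
  130 → roll 1  [load 300/400]
  50 → roll 1  [load 350/400]
  320 → roll 2 (new)  [load 320/400]
  70 → roll 2  [load 390/400]
  60 → roll 3 (new)  [load 60/400]
  100 → roll 3  [load 160/400]
  100 → roll 3  [load 260/400]
  50 → roll 1  [load 400/400]
  160 → roll 4 (new)  [load 160/400]
  90 → roll 3  [load 350/400]
  160 → roll 4  [load 320/400]
4 paper rolls opened.

4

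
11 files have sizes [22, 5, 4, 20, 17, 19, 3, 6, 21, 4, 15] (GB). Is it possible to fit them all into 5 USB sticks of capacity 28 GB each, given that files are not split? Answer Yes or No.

Total = 136 GB; ⌈136/28⌉ = 5.
6 files each exceed half the capacity and cannot share a USB stick, forcing at least 6 USB sticks.
At least 6 USB sticks are required, but only 5 are allowed.

No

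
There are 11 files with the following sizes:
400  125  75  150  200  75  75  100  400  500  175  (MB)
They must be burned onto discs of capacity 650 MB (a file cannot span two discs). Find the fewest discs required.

4

Total = 500 + 400 + 400 + 200 + 175 + 150 + 125 + 100 + 75 + 75 + 75 = 2275 MB.
Lower bound: ⌈2275/650⌉ = 4 discs.
A packing using 4 discs:
  disc 1: 500 + 150 = 650
  disc 2: 400 + 200 = 600
  disc 3: 400 + 175 + 75 = 650
  disc 4: 125 + 100 + 75 + 75 = 375
This matches the lower bound, so 4 is optimal.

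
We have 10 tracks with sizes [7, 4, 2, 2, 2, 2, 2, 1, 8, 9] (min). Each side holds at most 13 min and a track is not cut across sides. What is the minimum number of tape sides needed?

Total = 9 + 8 + 7 + 4 + 2 + 2 + 2 + 2 + 2 + 1 = 39 min.
Lower bound: ⌈39/13⌉ = 3 tape sides.
A packing using 3 tape sides:
  side 1: 9 + 4 = 13
  side 2: 8 + 2 + 2 + 1 = 13
  side 3: 7 + 2 + 2 + 2 = 13
This matches the lower bound, so 3 is optimal.

3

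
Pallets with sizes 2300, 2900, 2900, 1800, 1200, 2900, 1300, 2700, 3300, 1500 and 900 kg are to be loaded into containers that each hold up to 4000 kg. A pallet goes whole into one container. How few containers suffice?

Total = 3300 + 2900 + 2900 + 2900 + 2700 + 2300 + 1800 + 1500 + 1300 + 1200 + 900 = 23700 kg.
Lower bound: ⌈23700/4000⌉ = 6 containers.
A packing using 7 containers:
  container 1: 3300 = 3300
  container 2: 2900 + 900 = 3800
  container 3: 2900 = 2900
  container 4: 2900 = 2900
  container 5: 2700 + 1300 = 4000
  container 6: 2300 + 1500 = 3800
  container 7: 1800 + 1200 = 3000
No arrangement into 6 containers stays within capacity, so 7 is optimal.

7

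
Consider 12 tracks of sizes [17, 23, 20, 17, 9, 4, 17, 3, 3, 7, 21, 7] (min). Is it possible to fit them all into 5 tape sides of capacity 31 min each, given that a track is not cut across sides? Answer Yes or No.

Total = 148 min; ⌈148/31⌉ = 5.
6 tracks each exceed half the capacity and cannot share a side, forcing at least 6 tape sides.
At least 6 tape sides are required, but only 5 are allowed.

No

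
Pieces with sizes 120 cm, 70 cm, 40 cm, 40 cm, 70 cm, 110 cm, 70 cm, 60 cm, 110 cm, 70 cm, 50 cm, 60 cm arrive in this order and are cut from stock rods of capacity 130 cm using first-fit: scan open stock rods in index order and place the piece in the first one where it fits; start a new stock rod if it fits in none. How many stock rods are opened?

  120 → stock rod 1 (new)  [load 120/130]
  70 → stock rod 2 (new)  [load 70/130]
  40 → stock rod 2  [load 110/130]
  40 → stock rod 3 (new)  [load 40/130]
  70 → stock rod 3  [load 110/130]
  110 → stock rod 4 (new)  [load 110/130]
  70 → stock rod 5 (new)  [load 70/130]
  60 → stock rod 5  [load 130/130]
  110 → stock rod 6 (new)  [load 110/130]
  70 → stock rod 7 (new)  [load 70/130]
  50 → stock rod 7  [load 120/130]
  60 → stock rod 8 (new)  [load 60/130]
8 stock rods opened.

8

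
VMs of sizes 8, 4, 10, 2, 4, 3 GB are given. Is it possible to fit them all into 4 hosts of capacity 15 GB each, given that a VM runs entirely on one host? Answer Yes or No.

Yes

A valid assignment using 3 hosts:
  host 1: 10 + 4 = 14
  host 2: 8 + 4 + 3 = 15
  host 3: 2 = 2
That uses only 3 ≤ 4, so 4 hosts are enough.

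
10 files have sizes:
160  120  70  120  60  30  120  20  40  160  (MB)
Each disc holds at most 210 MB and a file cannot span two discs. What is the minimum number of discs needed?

Total = 160 + 160 + 120 + 120 + 120 + 70 + 60 + 40 + 30 + 20 = 900 MB.
Lower bound: ⌈900/210⌉ = 5 discs.
A packing using 5 discs:
  disc 1: 160 + 40 = 200
  disc 2: 160 + 30 + 20 = 210
  disc 3: 120 + 70 = 190
  disc 4: 120 + 60 = 180
  disc 5: 120 = 120
This matches the lower bound, so 5 is optimal.

5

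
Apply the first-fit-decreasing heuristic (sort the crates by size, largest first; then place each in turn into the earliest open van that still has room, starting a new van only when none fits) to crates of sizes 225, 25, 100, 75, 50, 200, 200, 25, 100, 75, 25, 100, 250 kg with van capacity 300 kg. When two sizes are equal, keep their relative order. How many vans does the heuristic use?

Sorted descending: 250, 225, 200, 200, 100, 100, 100, 75, 75, 50, 25, 25, 25.
  250 → van 1 (new)  [load 250/300]
  225 → van 2 (new)  [load 225/300]
  200 → van 3 (new)  [load 200/300]
  200 → van 4 (new)  [load 200/300]
  100 → van 3  [load 300/300]
  100 → van 4  [load 300/300]
  100 → van 5 (new)  [load 100/300]
  75 → van 2  [load 300/300]
  75 → van 5  [load 175/300]
  50 → van 1  [load 300/300]
  25 → van 5  [load 200/300]
  25 → van 5  [load 225/300]
  25 → van 5  [load 250/300]
5 vans opened.

5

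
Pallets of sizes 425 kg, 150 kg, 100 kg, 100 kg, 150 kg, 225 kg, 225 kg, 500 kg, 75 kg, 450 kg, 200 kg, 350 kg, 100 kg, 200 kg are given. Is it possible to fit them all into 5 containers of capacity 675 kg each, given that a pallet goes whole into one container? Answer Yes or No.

A valid assignment using 5 containers:
  container 1: 500 + 150 = 650
  container 2: 450 + 225 = 675
  container 3: 425 + 225 = 650
  container 4: 350 + 200 + 100 = 650
  container 5: 200 + 150 + 100 + 100 + 75 = 625
Every load is within 675 kg, so 5 containers suffice.

Yes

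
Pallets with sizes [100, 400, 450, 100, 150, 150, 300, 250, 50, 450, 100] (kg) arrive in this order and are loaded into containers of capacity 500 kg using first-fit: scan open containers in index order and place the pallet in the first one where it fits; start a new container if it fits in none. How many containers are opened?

  100 → container 1 (new)  [load 100/500]
  400 → container 1  [load 500/500]
  450 → container 2 (new)  [load 450/500]
  100 → container 3 (new)  [load 100/500]
  150 → container 3  [load 250/500]
  150 → container 3  [load 400/500]
  300 → container 4 (new)  [load 300/500]
  250 → container 5 (new)  [load 250/500]
  50 → container 2  [load 500/500]
  450 → container 6 (new)  [load 450/500]
  100 → container 3  [load 500/500]
6 containers opened.

6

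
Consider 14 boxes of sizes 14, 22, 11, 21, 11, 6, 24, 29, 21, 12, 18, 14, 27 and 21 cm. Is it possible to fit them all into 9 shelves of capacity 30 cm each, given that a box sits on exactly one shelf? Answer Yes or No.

No

Total = 251 cm; ⌈251/30⌉ = 9.
The bound of 9 does not rule out 9, but exhaustive search shows no assignment into 9 shelves of capacity 30 cm exists — the minimum is 10.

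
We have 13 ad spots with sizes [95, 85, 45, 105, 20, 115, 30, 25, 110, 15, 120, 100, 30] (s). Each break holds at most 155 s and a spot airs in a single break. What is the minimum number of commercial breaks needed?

Total = 120 + 115 + 110 + 105 + 100 + 95 + 85 + 45 + 30 + 30 + 25 + 20 + 15 = 895 s.
Lower bound: ⌈895/155⌉ = 6 commercial breaks.
Also, 7 ad spots each exceed 155/2 s, and no two of those can share a break, so at least 7 commercial breaks are needed.
A packing using 7 commercial breaks:
  break 1: 120 + 30 = 150
  break 2: 115 + 30 = 145
  break 3: 110 + 45 = 155
  break 4: 105 + 25 + 20 = 150
  break 5: 100 + 15 = 115
  break 6: 95 = 95
  break 7: 85 = 85
This matches the lower bound, so 7 is optimal.

7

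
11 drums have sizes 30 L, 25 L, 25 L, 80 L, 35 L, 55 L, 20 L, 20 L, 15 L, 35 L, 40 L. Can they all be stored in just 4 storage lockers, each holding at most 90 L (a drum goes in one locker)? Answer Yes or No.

No

Total = 380 L; ⌈380/90⌉ = 5.
At least 5 storage lockers are required, but only 4 are allowed.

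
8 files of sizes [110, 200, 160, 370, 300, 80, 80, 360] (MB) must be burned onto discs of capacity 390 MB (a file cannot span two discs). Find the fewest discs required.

5

Total = 370 + 360 + 300 + 200 + 160 + 110 + 80 + 80 = 1660 MB.
Lower bound: ⌈1660/390⌉ = 5 discs.
A packing using 5 discs:
  disc 1: 370 = 370
  disc 2: 360 = 360
  disc 3: 300 + 80 = 380
  disc 4: 200 + 160 = 360
  disc 5: 110 + 80 = 190
This matches the lower bound, so 5 is optimal.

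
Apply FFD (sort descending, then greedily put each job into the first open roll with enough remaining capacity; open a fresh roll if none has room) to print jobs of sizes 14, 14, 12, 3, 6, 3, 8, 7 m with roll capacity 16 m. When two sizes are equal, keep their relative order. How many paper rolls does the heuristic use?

Sorted descending: 14, 14, 12, 8, 7, 6, 3, 3.
  14 → roll 1 (new)  [load 14/16]
  14 → roll 2 (new)  [load 14/16]
  12 → roll 3 (new)  [load 12/16]
  8 → roll 4 (new)  [load 8/16]
  7 → roll 4  [load 15/16]
  6 → roll 5 (new)  [load 6/16]
  3 → roll 3  [load 15/16]
  3 → roll 5  [load 9/16]
5 paper rolls opened.

5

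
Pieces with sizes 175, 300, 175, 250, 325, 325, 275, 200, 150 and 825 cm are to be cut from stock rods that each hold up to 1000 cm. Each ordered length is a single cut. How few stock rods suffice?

Total = 825 + 325 + 325 + 300 + 275 + 250 + 200 + 175 + 175 + 150 = 3000 cm.
Lower bound: ⌈3000/1000⌉ = 3 stock rods.
A packing using 3 stock rods:
  stock rod 1: 825 + 175 = 1000
  stock rod 2: 325 + 325 + 200 + 150 = 1000
  stock rod 3: 300 + 275 + 250 + 175 = 1000
This matches the lower bound, so 3 is optimal.

3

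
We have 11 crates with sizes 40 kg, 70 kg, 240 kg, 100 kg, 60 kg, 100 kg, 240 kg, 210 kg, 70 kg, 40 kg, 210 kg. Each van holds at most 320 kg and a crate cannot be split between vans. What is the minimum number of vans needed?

Total = 240 + 240 + 210 + 210 + 100 + 100 + 70 + 70 + 60 + 40 + 40 = 1380 kg.
Lower bound: ⌈1380/320⌉ = 5 vans.
A packing using 5 vans:
  van 1: 240 + 70 = 310
  van 2: 240 + 70 = 310
  van 3: 210 + 100 = 310
  van 4: 210 + 100 = 310
  van 5: 60 + 40 + 40 = 140
This matches the lower bound, so 5 is optimal.

5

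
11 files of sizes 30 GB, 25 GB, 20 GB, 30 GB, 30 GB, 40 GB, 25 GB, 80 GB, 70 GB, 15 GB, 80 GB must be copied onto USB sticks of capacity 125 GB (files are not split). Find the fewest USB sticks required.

4

Total = 80 + 80 + 70 + 40 + 30 + 30 + 30 + 25 + 25 + 20 + 15 = 445 GB.
Lower bound: ⌈445/125⌉ = 4 USB sticks.
A packing using 4 USB sticks:
  USB stick 1: 80 + 40 = 120
  USB stick 2: 80 + 30 + 15 = 125
  USB stick 3: 70 + 30 + 25 = 125
  USB stick 4: 30 + 25 + 20 = 75
This matches the lower bound, so 4 is optimal.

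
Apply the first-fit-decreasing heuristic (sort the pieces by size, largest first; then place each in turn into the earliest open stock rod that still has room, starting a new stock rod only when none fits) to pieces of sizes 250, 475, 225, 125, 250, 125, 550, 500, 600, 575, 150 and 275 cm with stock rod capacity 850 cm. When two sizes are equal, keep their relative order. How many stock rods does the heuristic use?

Sorted descending: 600, 575, 550, 500, 475, 275, 250, 250, 225, 150, 125, 125.
  600 → stock rod 1 (new)  [load 600/850]
  575 → stock rod 2 (new)  [load 575/850]
  550 → stock rod 3 (new)  [load 550/850]
  500 → stock rod 4 (new)  [load 500/850]
  475 → stock rod 5 (new)  [load 475/850]
  275 → stock rod 2  [load 850/850]
  250 → stock rod 1  [load 850/850]
  250 → stock rod 3  [load 800/850]
  225 → stock rod 4  [load 725/850]
  150 → stock rod 5  [load 625/850]
  125 → stock rod 4  [load 850/850]
  125 → stock rod 5  [load 750/850]
5 stock rods opened.

5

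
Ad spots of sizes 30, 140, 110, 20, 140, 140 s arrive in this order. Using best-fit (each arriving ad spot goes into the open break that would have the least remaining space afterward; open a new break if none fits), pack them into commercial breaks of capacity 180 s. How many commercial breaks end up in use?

  30 → break 1 (new)  [load 30/180]
  140 → break 1  [load 170/180]
  110 → break 2 (new)  [load 110/180]
  20 → break 2  [load 130/180]
  140 → break 3 (new)  [load 140/180]
  140 → break 4 (new)  [load 140/180]
4 commercial breaks opened.

4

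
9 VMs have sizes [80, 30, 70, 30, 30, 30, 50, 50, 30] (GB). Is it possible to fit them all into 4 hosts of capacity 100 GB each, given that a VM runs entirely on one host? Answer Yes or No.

Total = 400 GB; ⌈400/100⌉ = 4.
The bound of 4 does not rule out 4, but exhaustive search shows no assignment into 4 hosts of capacity 100 GB exists — the minimum is 5.

No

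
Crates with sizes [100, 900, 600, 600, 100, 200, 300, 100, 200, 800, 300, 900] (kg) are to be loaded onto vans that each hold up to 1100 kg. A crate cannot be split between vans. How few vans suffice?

5

Total = 900 + 900 + 800 + 600 + 600 + 300 + 300 + 200 + 200 + 100 + 100 + 100 = 5100 kg.
Lower bound: ⌈5100/1100⌉ = 5 vans.
A packing using 5 vans:
  van 1: 900 + 200 = 1100
  van 2: 900 + 200 = 1100
  van 3: 800 + 300 = 1100
  van 4: 600 + 300 + 100 + 100 = 1100
  van 5: 600 + 100 = 700
This matches the lower bound, so 5 is optimal.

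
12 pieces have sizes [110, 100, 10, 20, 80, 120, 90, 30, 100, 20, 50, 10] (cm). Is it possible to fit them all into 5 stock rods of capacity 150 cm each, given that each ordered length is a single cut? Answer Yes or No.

Total = 740 cm; ⌈740/150⌉ = 5.
6 pieces each exceed half the capacity and cannot share a stock rod, forcing at least 6 stock rods.
At least 6 stock rods are required, but only 5 are allowed.

No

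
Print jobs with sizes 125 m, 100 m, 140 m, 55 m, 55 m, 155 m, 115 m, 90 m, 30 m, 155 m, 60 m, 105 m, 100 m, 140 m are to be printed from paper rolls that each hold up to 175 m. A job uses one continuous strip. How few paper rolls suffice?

10

Total = 155 + 155 + 140 + 140 + 125 + 115 + 105 + 100 + 100 + 90 + 60 + 55 + 55 + 30 = 1425 m.
Lower bound: ⌈1425/175⌉ = 9 paper rolls.
Also, 10 print jobs each exceed 175/2 m, and no two of those can share a roll, so at least 10 paper rolls are needed.
A packing using 10 paper rolls:
  roll 1: 155 = 155
  roll 2: 155 = 155
  roll 3: 140 + 30 = 170
  roll 4: 140 = 140
  roll 5: 125 = 125
  roll 6: 115 + 60 = 175
  roll 7: 105 + 55 = 160
  roll 8: 100 + 55 = 155
  roll 9: 100 = 100
  roll 10: 90 = 90
This matches the lower bound, so 10 is optimal.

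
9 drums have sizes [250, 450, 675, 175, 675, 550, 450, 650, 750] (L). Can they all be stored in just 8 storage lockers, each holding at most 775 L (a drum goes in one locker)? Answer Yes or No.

A valid assignment using 7 storage lockers:
  locker 1: 750 = 750
  locker 2: 675 = 675
  locker 3: 675 = 675
  locker 4: 650 = 650
  locker 5: 550 + 175 = 725
  locker 6: 450 + 250 = 700
  locker 7: 450 = 450
That uses only 7 ≤ 8, so 8 storage lockers are enough.

Yes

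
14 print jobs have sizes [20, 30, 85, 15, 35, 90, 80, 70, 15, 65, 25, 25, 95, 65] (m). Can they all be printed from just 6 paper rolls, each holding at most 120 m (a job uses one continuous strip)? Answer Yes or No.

Total = 715 m; ⌈715/120⌉ = 6.
7 print jobs each exceed half the capacity and cannot share a roll, forcing at least 7 paper rolls.
At least 7 paper rolls are required, but only 6 are allowed.

No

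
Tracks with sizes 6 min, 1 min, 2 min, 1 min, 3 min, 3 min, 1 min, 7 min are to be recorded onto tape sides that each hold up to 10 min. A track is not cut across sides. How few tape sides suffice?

3

Total = 7 + 6 + 3 + 3 + 2 + 1 + 1 + 1 = 24 min.
Lower bound: ⌈24/10⌉ = 3 tape sides.
A packing using 3 tape sides:
  side 1: 7 + 3 = 10
  side 2: 6 + 3 + 1 = 10
  side 3: 2 + 1 + 1 = 4
This matches the lower bound, so 3 is optimal.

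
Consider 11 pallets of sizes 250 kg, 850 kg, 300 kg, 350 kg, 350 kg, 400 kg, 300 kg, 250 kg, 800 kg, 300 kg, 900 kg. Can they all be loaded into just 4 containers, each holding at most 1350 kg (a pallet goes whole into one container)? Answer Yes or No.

A valid assignment using 4 containers:
  container 1: 900 + 400 = 1300
  container 2: 850 + 350 = 1200
  container 3: 800 + 300 + 250 = 1350
  container 4: 350 + 300 + 300 + 250 = 1200
Every load is within 1350 kg, so 4 containers suffice.

Yes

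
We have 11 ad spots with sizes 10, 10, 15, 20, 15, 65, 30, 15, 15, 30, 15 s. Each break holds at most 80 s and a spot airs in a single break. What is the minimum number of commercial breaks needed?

Total = 65 + 30 + 30 + 20 + 15 + 15 + 15 + 15 + 15 + 10 + 10 = 240 s.
Lower bound: ⌈240/80⌉ = 3 commercial breaks.
A packing using 3 commercial breaks:
  break 1: 65 + 15 = 80
  break 2: 30 + 30 + 20 = 80
  break 3: 15 + 15 + 15 + 15 + 10 + 10 = 80
This matches the lower bound, so 3 is optimal.

3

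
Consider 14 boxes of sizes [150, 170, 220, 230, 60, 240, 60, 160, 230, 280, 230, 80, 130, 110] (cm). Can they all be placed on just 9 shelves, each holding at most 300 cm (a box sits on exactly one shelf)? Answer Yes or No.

Yes

A valid assignment using 9 shelves:
  shelf 1: 280 = 280
  shelf 2: 240 + 60 = 300
  shelf 3: 230 + 60 = 290
  shelf 4: 230 = 230
  shelf 5: 230 = 230
  shelf 6: 220 + 80 = 300
  shelf 7: 170 + 130 = 300
  shelf 8: 160 + 110 = 270
  shelf 9: 150 = 150
Every load is within 300 cm, so 9 shelves suffice.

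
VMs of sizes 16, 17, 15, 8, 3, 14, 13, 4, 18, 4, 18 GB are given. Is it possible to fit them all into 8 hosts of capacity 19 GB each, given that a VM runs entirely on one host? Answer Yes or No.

A valid assignment using 8 hosts:
  host 1: 18 = 18
  host 2: 18 = 18
  host 3: 17 = 17
  host 4: 16 + 3 = 19
  host 5: 15 + 4 = 19
  host 6: 14 + 4 = 18
  host 7: 13 = 13
  host 8: 8 = 8
Every load is within 19 GB, so 8 hosts suffice.

Yes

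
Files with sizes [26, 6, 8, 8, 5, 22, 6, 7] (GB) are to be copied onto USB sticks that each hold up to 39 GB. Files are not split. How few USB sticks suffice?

Total = 26 + 22 + 8 + 8 + 7 + 6 + 6 + 5 = 88 GB.
Lower bound: ⌈88/39⌉ = 3 USB sticks.
A packing using 3 USB sticks:
  USB stick 1: 26 + 8 + 5 = 39
  USB stick 2: 22 + 8 + 7 = 37
  USB stick 3: 6 + 6 = 12
This matches the lower bound, so 3 is optimal.

3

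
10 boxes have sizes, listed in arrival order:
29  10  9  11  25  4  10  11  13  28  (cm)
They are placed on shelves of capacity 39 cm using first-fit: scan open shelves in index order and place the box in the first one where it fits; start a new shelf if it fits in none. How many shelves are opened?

  29 → shelf 1 (new)  [load 29/39]
  10 → shelf 1  [load 39/39]
  9 → shelf 2 (new)  [load 9/39]
  11 → shelf 2  [load 20/39]
  25 → shelf 3 (new)  [load 25/39]
  4 → shelf 2  [load 24/39]
  10 → shelf 2  [load 34/39]
  11 → shelf 3  [load 36/39]
  13 → shelf 4 (new)  [load 13/39]
  28 → shelf 5 (new)  [load 28/39]
5 shelves opened.

5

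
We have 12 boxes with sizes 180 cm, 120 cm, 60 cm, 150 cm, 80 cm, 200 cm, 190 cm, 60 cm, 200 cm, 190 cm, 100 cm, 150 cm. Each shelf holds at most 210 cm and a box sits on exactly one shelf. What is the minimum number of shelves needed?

Total = 200 + 200 + 190 + 190 + 180 + 150 + 150 + 120 + 100 + 80 + 60 + 60 = 1680 cm.
Lower bound: ⌈1680/210⌉ = 8 shelves.
A packing using 9 shelves:
  shelf 1: 200 = 200
  shelf 2: 200 = 200
  shelf 3: 190 = 190
  shelf 4: 190 = 190
  shelf 5: 180 = 180
  shelf 6: 150 + 60 = 210
  shelf 7: 150 + 60 = 210
  shelf 8: 120 + 80 = 200
  shelf 9: 100 = 100
No arrangement into 8 shelves stays within capacity, so 9 is optimal.

9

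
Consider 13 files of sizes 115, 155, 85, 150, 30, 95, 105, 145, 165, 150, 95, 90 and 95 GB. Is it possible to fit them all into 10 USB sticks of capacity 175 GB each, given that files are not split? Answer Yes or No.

No

Total = 1475 GB; ⌈1475/175⌉ = 9.
11 files each exceed half the capacity and cannot share a USB stick, forcing at least 11 USB sticks.
At least 11 USB sticks are required, but only 10 are allowed.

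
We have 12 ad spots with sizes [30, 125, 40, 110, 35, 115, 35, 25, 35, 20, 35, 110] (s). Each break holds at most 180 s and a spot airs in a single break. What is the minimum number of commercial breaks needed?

Total = 125 + 115 + 110 + 110 + 40 + 35 + 35 + 35 + 35 + 30 + 25 + 20 = 715 s.
Lower bound: ⌈715/180⌉ = 4 commercial breaks.
A packing using 4 commercial breaks:
  break 1: 125 + 35 + 20 = 180
  break 2: 115 + 40 + 25 = 180
  break 3: 110 + 35 + 35 = 180
  break 4: 110 + 35 + 30 = 175
This matches the lower bound, so 4 is optimal.

4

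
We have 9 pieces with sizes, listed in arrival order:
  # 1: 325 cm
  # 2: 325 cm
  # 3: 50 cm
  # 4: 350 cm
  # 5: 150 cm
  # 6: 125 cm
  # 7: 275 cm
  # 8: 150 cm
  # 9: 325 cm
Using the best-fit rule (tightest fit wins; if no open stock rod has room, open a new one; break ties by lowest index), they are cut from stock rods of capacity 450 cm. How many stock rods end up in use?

6

  325 → stock rod 1 (new)  [load 325/450]
  325 → stock rod 2 (new)  [load 325/450]
  50 → stock rod 1  [load 375/450]
  350 → stock rod 3 (new)  [load 350/450]
  150 → stock rod 4 (new)  [load 150/450]
  125 → stock rod 2  [load 450/450]
  275 → stock rod 4  [load 425/450]
  150 → stock rod 5 (new)  [load 150/450]
  325 → stock rod 6 (new)  [load 325/450]
6 stock rods opened.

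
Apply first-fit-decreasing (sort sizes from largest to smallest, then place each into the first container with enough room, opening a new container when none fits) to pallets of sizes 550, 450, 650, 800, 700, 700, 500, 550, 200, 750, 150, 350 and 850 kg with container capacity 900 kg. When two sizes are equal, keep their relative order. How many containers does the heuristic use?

10

Sorted descending: 850, 800, 750, 700, 700, 650, 550, 550, 500, 450, 350, 200, 150.
  850 → container 1 (new)  [load 850/900]
  800 → container 2 (new)  [load 800/900]
  750 → container 3 (new)  [load 750/900]
  700 → container 4 (new)  [load 700/900]
  700 → container 5 (new)  [load 700/900]
  650 → container 6 (new)  [load 650/900]
  550 → container 7 (new)  [load 550/900]
  550 → container 8 (new)  [load 550/900]
  500 → container 9 (new)  [load 500/900]
  450 → container 10 (new)  [load 450/900]
  350 → container 7  [load 900/900]
  200 → container 4  [load 900/900]
  150 → container 3  [load 900/900]
10 containers opened.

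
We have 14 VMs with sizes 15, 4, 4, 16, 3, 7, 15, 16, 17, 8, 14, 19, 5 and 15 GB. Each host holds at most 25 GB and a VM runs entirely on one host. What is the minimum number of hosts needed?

Total = 19 + 17 + 16 + 16 + 15 + 15 + 15 + 14 + 8 + 7 + 5 + 4 + 4 + 3 = 158 GB.
Lower bound: ⌈158/25⌉ = 7 hosts.
Also, 8 VMs each exceed 25/2 GB, and no two of those can share a host, so at least 8 hosts are needed.
A packing using 8 hosts:
  host 1: 19 + 5 = 24
  host 2: 17 + 8 = 25
  host 3: 16 + 7 = 23
  host 4: 16 + 4 + 4 = 24
  host 5: 15 + 3 = 18
  host 6: 15 = 15
  host 7: 15 = 15
  host 8: 14 = 14
This matches the lower bound, so 8 is optimal.

8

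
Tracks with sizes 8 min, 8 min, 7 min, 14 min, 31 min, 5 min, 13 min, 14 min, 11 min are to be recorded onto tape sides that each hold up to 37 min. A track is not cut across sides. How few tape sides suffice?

4

Total = 31 + 14 + 14 + 13 + 11 + 8 + 8 + 7 + 5 = 111 min.
Lower bound: ⌈111/37⌉ = 3 tape sides.
A packing using 4 tape sides:
  side 1: 31 + 5 = 36
  side 2: 14 + 14 + 8 = 36
  side 3: 13 + 11 + 8 = 32
  side 4: 7 = 7
No arrangement into 3 tape sides stays within capacity, so 4 is optimal.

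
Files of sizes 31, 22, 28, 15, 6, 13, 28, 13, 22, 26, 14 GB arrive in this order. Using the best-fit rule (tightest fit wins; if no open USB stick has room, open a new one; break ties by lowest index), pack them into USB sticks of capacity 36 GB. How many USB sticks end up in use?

7

  31 → USB stick 1 (new)  [load 31/36]
  22 → USB stick 2 (new)  [load 22/36]
  28 → USB stick 3 (new)  [load 28/36]
  15 → USB stick 4 (new)  [load 15/36]
  6 → USB stick 3  [load 34/36]
  13 → USB stick 2  [load 35/36]
  28 → USB stick 5 (new)  [load 28/36]
  13 → USB stick 4  [load 28/36]
  22 → USB stick 6 (new)  [load 22/36]
  26 → USB stick 7 (new)  [load 26/36]
  14 → USB stick 6  [load 36/36]
7 USB sticks opened.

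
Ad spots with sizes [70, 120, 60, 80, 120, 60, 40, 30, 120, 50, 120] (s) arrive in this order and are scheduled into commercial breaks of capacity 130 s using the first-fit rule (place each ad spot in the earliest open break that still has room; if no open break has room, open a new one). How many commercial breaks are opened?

  70 → break 1 (new)  [load 70/130]
  120 → break 2 (new)  [load 120/130]
  60 → break 1  [load 130/130]
  80 → break 3 (new)  [load 80/130]
  120 → break 4 (new)  [load 120/130]
  60 → break 5 (new)  [load 60/130]
  40 → break 3  [load 120/130]
  30 → break 5  [load 90/130]
  120 → break 6 (new)  [load 120/130]
  50 → break 7 (new)  [load 50/130]
  120 → break 8 (new)  [load 120/130]
8 commercial breaks opened.

8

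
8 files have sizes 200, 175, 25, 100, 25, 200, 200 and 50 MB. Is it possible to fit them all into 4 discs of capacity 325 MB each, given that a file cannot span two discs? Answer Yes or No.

Yes

A valid assignment using 4 discs:
  disc 1: 200 + 100 + 25 = 325
  disc 2: 200 + 50 + 25 = 275
  disc 3: 200 = 200
  disc 4: 175 = 175
Every load is within 325 MB, so 4 discs suffice.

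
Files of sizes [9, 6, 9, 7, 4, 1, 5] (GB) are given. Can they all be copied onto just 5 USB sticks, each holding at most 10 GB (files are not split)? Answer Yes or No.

Yes

A valid assignment using 5 USB sticks:
  USB stick 1: 9 + 1 = 10
  USB stick 2: 9 = 9
  USB stick 3: 7 = 7
  USB stick 4: 6 + 4 = 10
  USB stick 5: 5 = 5
Every load is within 10 GB, so 5 USB sticks suffice.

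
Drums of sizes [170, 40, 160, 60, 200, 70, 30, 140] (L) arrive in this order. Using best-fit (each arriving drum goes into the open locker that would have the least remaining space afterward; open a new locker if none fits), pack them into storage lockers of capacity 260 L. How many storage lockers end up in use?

  170 → locker 1 (new)  [load 170/260]
  40 → locker 1  [load 210/260]
  160 → locker 2 (new)  [load 160/260]
  60 → locker 2  [load 220/260]
  200 → locker 3 (new)  [load 200/260]
  70 → locker 4 (new)  [load 70/260]
  30 → locker 2  [load 250/260]
  140 → locker 4  [load 210/260]
4 storage lockers opened.

4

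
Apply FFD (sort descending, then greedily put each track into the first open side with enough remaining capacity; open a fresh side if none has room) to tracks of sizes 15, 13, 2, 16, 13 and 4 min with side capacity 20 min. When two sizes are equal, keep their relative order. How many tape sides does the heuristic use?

Sorted descending: 16, 15, 13, 13, 4, 2.
  16 → side 1 (new)  [load 16/20]
  15 → side 2 (new)  [load 15/20]
  13 → side 3 (new)  [load 13/20]
  13 → side 4 (new)  [load 13/20]
  4 → side 1  [load 20/20]
  2 → side 2  [load 17/20]
4 tape sides opened.

4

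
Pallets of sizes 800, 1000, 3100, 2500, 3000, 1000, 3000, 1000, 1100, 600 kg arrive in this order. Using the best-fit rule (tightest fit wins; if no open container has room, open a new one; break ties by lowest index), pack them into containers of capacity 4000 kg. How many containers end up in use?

5

  800 → container 1 (new)  [load 800/4000]
  1000 → container 1  [load 1800/4000]
  3100 → container 2 (new)  [load 3100/4000]
  2500 → container 3 (new)  [load 2500/4000]
  3000 → container 4 (new)  [load 3000/4000]
  1000 → container 4  [load 4000/4000]
  3000 → container 5 (new)  [load 3000/4000]
  1000 → container 5  [load 4000/4000]
  1100 → container 3  [load 3600/4000]
  600 → container 2  [load 3700/4000]
5 containers opened.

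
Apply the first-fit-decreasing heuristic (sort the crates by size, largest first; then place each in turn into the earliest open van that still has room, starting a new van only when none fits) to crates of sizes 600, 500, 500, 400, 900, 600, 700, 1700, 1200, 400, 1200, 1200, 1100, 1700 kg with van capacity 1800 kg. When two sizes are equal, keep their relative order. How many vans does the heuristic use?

8

Sorted descending: 1700, 1700, 1200, 1200, 1200, 1100, 900, 700, 600, 600, 500, 500, 400, 400.
  1700 → van 1 (new)  [load 1700/1800]
  1700 → van 2 (new)  [load 1700/1800]
  1200 → van 3 (new)  [load 1200/1800]
  1200 → van 4 (new)  [load 1200/1800]
  1200 → van 5 (new)  [load 1200/1800]
  1100 → van 6 (new)  [load 1100/1800]
  900 → van 7 (new)  [load 900/1800]
  700 → van 6  [load 1800/1800]
  600 → van 3  [load 1800/1800]
  600 → van 4  [load 1800/1800]
  500 → van 5  [load 1700/1800]
  500 → van 7  [load 1400/1800]
  400 → van 7  [load 1800/1800]
  400 → van 8 (new)  [load 400/1800]
8 vans opened.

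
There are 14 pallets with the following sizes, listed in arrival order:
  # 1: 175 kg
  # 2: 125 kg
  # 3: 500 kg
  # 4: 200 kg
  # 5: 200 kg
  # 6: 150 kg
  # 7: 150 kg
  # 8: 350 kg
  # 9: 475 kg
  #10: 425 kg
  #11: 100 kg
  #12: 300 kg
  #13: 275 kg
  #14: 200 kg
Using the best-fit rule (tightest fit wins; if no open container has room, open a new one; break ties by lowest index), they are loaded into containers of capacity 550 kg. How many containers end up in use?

8

  175 → container 1 (new)  [load 175/550]
  125 → container 1  [load 300/550]
  500 → container 2 (new)  [load 500/550]
  200 → container 1  [load 500/550]
  200 → container 3 (new)  [load 200/550]
  150 → container 3  [load 350/550]
  150 → container 3  [load 500/550]
  350 → container 4 (new)  [load 350/550]
  475 → container 5 (new)  [load 475/550]
  425 → container 6 (new)  [load 425/550]
  100 → container 6  [load 525/550]
  300 → container 7 (new)  [load 300/550]
  275 → container 8 (new)  [load 275/550]
  200 → container 4  [load 550/550]
8 containers opened.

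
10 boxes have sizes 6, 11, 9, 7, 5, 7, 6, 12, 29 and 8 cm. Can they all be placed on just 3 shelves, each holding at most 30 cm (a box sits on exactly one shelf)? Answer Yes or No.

Total = 100 cm; ⌈100/30⌉ = 4.
At least 4 shelves are required, but only 3 are allowed.

No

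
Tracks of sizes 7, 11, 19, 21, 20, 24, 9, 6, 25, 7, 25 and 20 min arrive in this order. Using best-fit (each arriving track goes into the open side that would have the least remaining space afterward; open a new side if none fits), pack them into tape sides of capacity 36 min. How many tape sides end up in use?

  7 → side 1 (new)  [load 7/36]
  11 → side 1  [load 18/36]
  19 → side 2 (new)  [load 19/36]
  21 → side 3 (new)  [load 21/36]
  20 → side 4 (new)  [load 20/36]
  24 → side 5 (new)  [load 24/36]
  9 → side 5  [load 33/36]
  6 → side 3  [load 27/36]
  25 → side 6 (new)  [load 25/36]
  7 → side 3  [load 34/36]
  25 → side 7 (new)  [load 25/36]
  20 → side 8 (new)  [load 20/36]
8 tape sides opened.

8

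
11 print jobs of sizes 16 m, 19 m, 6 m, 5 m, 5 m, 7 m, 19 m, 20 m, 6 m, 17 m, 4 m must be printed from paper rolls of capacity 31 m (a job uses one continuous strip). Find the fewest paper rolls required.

Total = 20 + 19 + 19 + 17 + 16 + 7 + 6 + 6 + 5 + 5 + 4 = 124 m.
Lower bound: ⌈124/31⌉ = 4 paper rolls.
Also, 5 print jobs each exceed 31/2 m, and no two of those can share a roll, so at least 5 paper rolls are needed.
A packing using 5 paper rolls:
  roll 1: 20 + 7 + 4 = 31
  roll 2: 19 + 6 + 6 = 31
  roll 3: 19 + 5 + 5 = 29
  roll 4: 17 = 17
  roll 5: 16 = 16
This matches the lower bound, so 5 is optimal.

5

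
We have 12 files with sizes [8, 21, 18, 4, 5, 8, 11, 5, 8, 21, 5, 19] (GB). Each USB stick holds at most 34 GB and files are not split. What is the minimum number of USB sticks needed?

4

Total = 21 + 21 + 19 + 18 + 11 + 8 + 8 + 8 + 5 + 5 + 5 + 4 = 133 GB.
Lower bound: ⌈133/34⌉ = 4 USB sticks.
A packing using 4 USB sticks:
  USB stick 1: 21 + 11 = 32
  USB stick 2: 21 + 8 + 5 = 34
  USB stick 3: 19 + 5 + 5 + 4 = 33
  USB stick 4: 18 + 8 + 8 = 34
This matches the lower bound, so 4 is optimal.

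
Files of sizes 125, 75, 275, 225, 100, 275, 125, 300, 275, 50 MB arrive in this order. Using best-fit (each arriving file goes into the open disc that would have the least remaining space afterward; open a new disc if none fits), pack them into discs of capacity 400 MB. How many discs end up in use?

  125 → disc 1 (new)  [load 125/400]
  75 → disc 1  [load 200/400]
  275 → disc 2 (new)  [load 275/400]
  225 → disc 3 (new)  [load 225/400]
  100 → disc 2  [load 375/400]
  275 → disc 4 (new)  [load 275/400]
  125 → disc 4  [load 400/400]
  300 → disc 5 (new)  [load 300/400]
  275 → disc 6 (new)  [load 275/400]
  50 → disc 5  [load 350/400]
6 discs opened.

6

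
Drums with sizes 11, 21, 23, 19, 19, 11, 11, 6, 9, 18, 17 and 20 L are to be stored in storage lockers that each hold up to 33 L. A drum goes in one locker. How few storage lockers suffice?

7

Total = 23 + 21 + 20 + 19 + 19 + 18 + 17 + 11 + 11 + 11 + 9 + 6 = 185 L.
Lower bound: ⌈185/33⌉ = 6 storage lockers.
Also, 7 drums each exceed 33/2 L, and no two of those can share a locker, so at least 7 storage lockers are needed.
A packing using 7 storage lockers:
  locker 1: 23 + 9 = 32
  locker 2: 21 + 11 = 32
  locker 3: 20 + 11 = 31
  locker 4: 19 + 11 = 30
  locker 5: 19 + 6 = 25
  locker 6: 18 = 18
  locker 7: 17 = 17
This matches the lower bound, so 7 is optimal.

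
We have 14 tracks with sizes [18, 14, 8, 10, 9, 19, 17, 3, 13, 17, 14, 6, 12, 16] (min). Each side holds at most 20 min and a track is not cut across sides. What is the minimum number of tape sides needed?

Total = 19 + 18 + 17 + 17 + 16 + 14 + 14 + 13 + 12 + 10 + 9 + 8 + 6 + 3 = 176 min.
Lower bound: ⌈176/20⌉ = 9 tape sides.
A packing using 10 tape sides:
  side 1: 19 = 19
  side 2: 18 = 18
  side 3: 17 + 3 = 20
  side 4: 17 = 17
  side 5: 16 = 16
  side 6: 14 + 6 = 20
  side 7: 14 = 14
  side 8: 13 = 13
  side 9: 12 + 8 = 20
  side 10: 10 + 9 = 19
No arrangement into 9 tape sides stays within capacity, so 10 is optimal.

10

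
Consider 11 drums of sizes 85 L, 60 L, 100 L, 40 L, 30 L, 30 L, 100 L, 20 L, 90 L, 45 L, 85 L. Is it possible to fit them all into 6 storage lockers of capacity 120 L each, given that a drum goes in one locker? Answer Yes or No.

No

Total = 685 L; ⌈685/120⌉ = 6.
The bound of 6 does not rule out 6, but exhaustive search shows no assignment into 6 storage lockers of capacity 120 L exists — the minimum is 7.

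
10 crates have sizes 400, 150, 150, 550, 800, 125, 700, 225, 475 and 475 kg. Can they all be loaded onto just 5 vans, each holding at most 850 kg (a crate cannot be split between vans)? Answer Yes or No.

Total = 4050 kg; ⌈4050/850⌉ = 5.
The bound of 5 does not rule out 5, but exhaustive search shows no assignment into 5 vans of capacity 850 kg exists — the minimum is 6.

No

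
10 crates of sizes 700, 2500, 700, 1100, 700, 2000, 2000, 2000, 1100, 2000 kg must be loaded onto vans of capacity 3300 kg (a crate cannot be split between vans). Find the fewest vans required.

5

Total = 2500 + 2000 + 2000 + 2000 + 2000 + 1100 + 1100 + 700 + 700 + 700 = 14800 kg.
Lower bound: ⌈14800/3300⌉ = 5 vans.
A packing using 5 vans:
  van 1: 2500 + 700 = 3200
  van 2: 2000 + 1100 = 3100
  van 3: 2000 + 1100 = 3100
  van 4: 2000 + 700 = 2700
  van 5: 2000 + 700 = 2700
This matches the lower bound, so 5 is optimal.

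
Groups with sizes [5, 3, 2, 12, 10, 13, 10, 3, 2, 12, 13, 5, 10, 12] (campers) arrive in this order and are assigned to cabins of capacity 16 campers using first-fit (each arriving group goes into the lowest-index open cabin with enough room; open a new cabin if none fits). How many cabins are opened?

  5 → cabin 1 (new)  [load 5/16]
  3 → cabin 1  [load 8/16]
  2 → cabin 1  [load 10/16]
  12 → cabin 2 (new)  [load 12/16]
  10 → cabin 3 (new)  [load 10/16]
  13 → cabin 4 (new)  [load 13/16]
  10 → cabin 5 (new)  [load 10/16]
  3 → cabin 1  [load 13/16]
  2 → cabin 1  [load 15/16]
  12 → cabin 6 (new)  [load 12/16]
  13 → cabin 7 (new)  [load 13/16]
  5 → cabin 3  [load 15/16]
  10 → cabin 8 (new)  [load 10/16]
  12 → cabin 9 (new)  [load 12/16]
9 cabins opened.

9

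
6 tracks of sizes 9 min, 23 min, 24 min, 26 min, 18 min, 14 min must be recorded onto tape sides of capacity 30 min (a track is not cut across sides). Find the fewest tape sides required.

Total = 26 + 24 + 23 + 18 + 14 + 9 = 114 min.
Lower bound: ⌈114/30⌉ = 4 tape sides.
A packing using 5 tape sides:
  side 1: 26 = 26
  side 2: 24 = 24
  side 3: 23 = 23
  side 4: 18 + 9 = 27
  side 5: 14 = 14
No arrangement into 4 tape sides stays within capacity, so 5 is optimal.

5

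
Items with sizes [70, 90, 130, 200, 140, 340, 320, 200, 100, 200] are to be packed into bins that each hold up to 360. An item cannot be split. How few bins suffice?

Total = 340 + 320 + 200 + 200 + 200 + 140 + 130 + 100 + 90 + 70 = 1790.
Lower bound: ⌈1790/360⌉ = 5 bins.
A packing using 6 bins:
  bin 1: 340 = 340
  bin 2: 320 = 320
  bin 3: 200 + 140 = 340
  bin 4: 200 + 130 = 330
  bin 5: 200 + 100 = 300
  bin 6: 90 + 70 = 160
No arrangement into 5 bins stays within capacity, so 6 is optimal.

6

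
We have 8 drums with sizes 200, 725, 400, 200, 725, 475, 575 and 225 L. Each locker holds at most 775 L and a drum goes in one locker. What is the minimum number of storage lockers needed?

Total = 725 + 725 + 575 + 475 + 400 + 225 + 200 + 200 = 3525 L.
Lower bound: ⌈3525/775⌉ = 5 storage lockers.
A packing using 5 storage lockers:
  locker 1: 725 = 725
  locker 2: 725 = 725
  locker 3: 575 + 200 = 775
  locker 4: 475 + 225 = 700
  locker 5: 400 + 200 = 600
This matches the lower bound, so 5 is optimal.

5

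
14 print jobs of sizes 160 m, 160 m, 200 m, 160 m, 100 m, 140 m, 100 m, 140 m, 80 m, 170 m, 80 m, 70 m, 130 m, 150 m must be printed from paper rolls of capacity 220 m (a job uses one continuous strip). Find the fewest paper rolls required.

Total = 200 + 170 + 160 + 160 + 160 + 150 + 140 + 140 + 130 + 100 + 100 + 80 + 80 + 70 = 1840 m.
Lower bound: ⌈1840/220⌉ = 9 paper rolls.
A packing using 10 paper rolls:
  roll 1: 200 = 200
  roll 2: 170 = 170
  roll 3: 160 = 160
  roll 4: 160 = 160
  roll 5: 160 = 160
  roll 6: 150 + 70 = 220
  roll 7: 140 + 80 = 220
  roll 8: 140 + 80 = 220
  roll 9: 130 = 130
  roll 10: 100 + 100 = 200
No arrangement into 9 paper rolls stays within capacity, so 10 is optimal.

10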